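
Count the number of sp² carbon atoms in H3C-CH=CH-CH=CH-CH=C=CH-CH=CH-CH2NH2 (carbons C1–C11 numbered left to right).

8

C1: sp3
C2: sp2 ✓
C3: sp2 ✓
C4: sp2 ✓
C5: sp2 ✓
C6: sp2 ✓
C7: sp
C8: sp2 ✓
C9: sp2 ✓
C10: sp2 ✓
C11: sp3
C2, C3, C4, C5, C6, C8, C9, C10 → 8 sp2 carbons.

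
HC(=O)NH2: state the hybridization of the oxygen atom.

sp2

The oxygen atom carries 1 σ bond and 2 lone pairs, plus one π bond, giving a steric number of 3, so it is sp2.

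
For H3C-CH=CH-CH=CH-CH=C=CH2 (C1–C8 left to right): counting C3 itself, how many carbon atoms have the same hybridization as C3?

C3 is sp2 (one π bond).
C1: sp3
C2: sp2 ✓
C3: sp2 ✓
C4: sp2 ✓
C5: sp2 ✓
C6: sp2 ✓
C7: sp
C8: sp2 ✓
6 carbons are sp2.

6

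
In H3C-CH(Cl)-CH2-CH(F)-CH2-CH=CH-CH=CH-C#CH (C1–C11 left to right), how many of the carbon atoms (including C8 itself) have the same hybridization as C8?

4

C8 is sp2 (one π bond).
C1: sp3
C2: sp3
C3: sp3
C4: sp3
C5: sp3
C6: sp2 ✓
C7: sp2 ✓
C8: sp2 ✓
C9: sp2 ✓
C10: sp
C11: sp
4 carbons are sp2.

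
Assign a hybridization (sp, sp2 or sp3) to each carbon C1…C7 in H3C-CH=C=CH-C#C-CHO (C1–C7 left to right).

C1 sp3, C2 sp2, C3 sp, C4 sp2, C5 sp, C6 sp, C7 sp2

C1 carries 4 σ bonds, giving a steric number of 4, so it is sp3.
C2 is sp2: 3 σ bonds, plus one π bond, 3 electron-density regions.
C3 is sp: 2 σ bonds, plus two π bonds, 2 electron-density regions.
C4: 3 σ bonds, plus one π bond — 3 electron domains, sp2.
C5 (2 σ bonds, plus two π bonds) has steric number 2: sp.
C6 — 2 σ bonds, plus two π bonds. Steric number 2, so sp.
C7 is sp2: 3 σ bonds, plus one π bond, 3 electron-density regions.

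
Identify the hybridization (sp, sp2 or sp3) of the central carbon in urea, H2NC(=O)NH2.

sp2

The central carbon is sp2: 3 σ bonds, plus one π bond, 3 electron-density regions.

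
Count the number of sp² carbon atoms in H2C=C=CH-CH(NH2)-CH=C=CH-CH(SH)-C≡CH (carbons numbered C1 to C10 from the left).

4

C1: sp2 ✓
C2: sp
C3: sp2 ✓
C4: sp3
C5: sp2 ✓
C6: sp
C7: sp2 ✓
C8: sp3
C9: sp
C10: sp
C1, C3, C5, C7 → 4 sp2 carbons.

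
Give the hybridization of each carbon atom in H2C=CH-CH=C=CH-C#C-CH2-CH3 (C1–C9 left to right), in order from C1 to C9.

C1 sp2, C2 sp2, C3 sp2, C4 sp, C5 sp2, C6 sp, C7 sp, C8 sp3, C9 sp3

C1 carries 3 σ bonds, plus one π bond, giving a steric number of 3, so it is sp2.
C2: 3 σ bonds, plus one π bond; 3 regions of electron density → sp2.
C3 (3 σ bonds, plus one π bond) has steric number 3: sp2.
C4 is sp: 2 σ bonds, plus two π bonds, 2 electron-density regions.
C5 has 3 σ bonds, plus one π bond: steric number 3 → sp2.
C6 is sp: 2 σ bonds, plus two π bonds, 2 electron-density regions.
C7 (2 σ bonds, plus two π bonds) has steric number 2: sp.
C8 has 4 σ bonds: steric number 4 → sp3.
C9: 4 σ bonds — 4 electron domains, sp3.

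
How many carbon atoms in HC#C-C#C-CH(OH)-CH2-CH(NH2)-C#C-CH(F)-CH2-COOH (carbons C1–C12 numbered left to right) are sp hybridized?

C1: sp ✓
C2: sp ✓
C3: sp ✓
C4: sp ✓
C5: sp3
C6: sp3
C7: sp3
C8: sp ✓
C9: sp ✓
C10: sp3
C11: sp3
C12: sp2
C1, C2, C3, C4, C8, C9 → 6 sp carbons.

6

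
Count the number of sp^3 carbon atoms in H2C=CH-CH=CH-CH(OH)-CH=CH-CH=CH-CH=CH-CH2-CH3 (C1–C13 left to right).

3

C1: sp2
C2: sp2
C3: sp2
C4: sp2
C5: sp3 ✓
C6: sp2
C7: sp2
C8: sp2
C9: sp2
C10: sp2
C11: sp2
C12: sp3 ✓
C13: sp3 ✓
C5, C12, C13 → 3 sp3 carbons.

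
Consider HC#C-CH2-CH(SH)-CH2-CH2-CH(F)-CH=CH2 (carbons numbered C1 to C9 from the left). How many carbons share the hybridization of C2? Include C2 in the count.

C2 is sp (two π bonds).
C1: sp ✓
C2: sp ✓
C3: sp3
C4: sp3
C5: sp3
C6: sp3
C7: sp3
C8: sp2
C9: sp2
2 carbons are sp.

2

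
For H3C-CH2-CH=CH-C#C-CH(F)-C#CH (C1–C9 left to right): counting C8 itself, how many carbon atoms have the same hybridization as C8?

4

C8 is sp (two π bonds).
C1: sp3
C2: sp3
C3: sp2
C4: sp2
C5: sp ✓
C6: sp ✓
C7: sp3
C8: sp ✓
C9: sp ✓
4 carbons are sp.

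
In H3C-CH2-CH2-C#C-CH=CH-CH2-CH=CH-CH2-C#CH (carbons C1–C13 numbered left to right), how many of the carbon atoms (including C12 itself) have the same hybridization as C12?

C12 is sp (two π bonds).
C1: sp3
C2: sp3
C3: sp3
C4: sp ✓
C5: sp ✓
C6: sp2
C7: sp2
C8: sp3
C9: sp2
C10: sp2
C11: sp3
C12: sp ✓
C13: sp ✓
4 carbons are sp.

4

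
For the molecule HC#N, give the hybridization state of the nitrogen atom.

The nitrogen atom: 1 σ bond and 1 lone pair, plus two π bonds; 2 regions of electron density → sp.

sp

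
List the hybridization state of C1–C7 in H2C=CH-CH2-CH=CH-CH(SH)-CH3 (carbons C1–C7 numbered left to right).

C1: 3 σ bonds, plus one π bond — 3 electron domains, sp2.
C2 (3 σ bonds, plus one π bond) has steric number 3: sp2.
C3: 4 σ bonds; 4 regions of electron density → sp3.
C4: 3 σ bonds, plus one π bond; 3 regions of electron density → sp2.
C5 — 3 σ bonds, plus one π bond. Steric number 3, so sp2.
C6: 4 σ bonds; 4 regions of electron density → sp3.
C7 carries 4 σ bonds, giving a steric number of 4, so it is sp3.

C1 sp2, C2 sp2, C3 sp3, C4 sp2, C5 sp2, C6 sp3, C7 sp3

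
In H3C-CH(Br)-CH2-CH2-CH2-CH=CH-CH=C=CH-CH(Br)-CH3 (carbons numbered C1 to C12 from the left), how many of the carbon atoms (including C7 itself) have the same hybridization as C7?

C7 is sp2 (one π bond).
C1: sp3
C2: sp3
C3: sp3
C4: sp3
C5: sp3
C6: sp2 ✓
C7: sp2 ✓
C8: sp2 ✓
C9: sp
C10: sp2 ✓
C11: sp3
C12: sp3
4 carbons are sp2.

4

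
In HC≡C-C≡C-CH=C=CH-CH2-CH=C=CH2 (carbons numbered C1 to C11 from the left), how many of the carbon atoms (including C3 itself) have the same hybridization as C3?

6

C3 is sp (two π bonds).
C1: sp ✓
C2: sp ✓
C3: sp ✓
C4: sp ✓
C5: sp2
C6: sp ✓
C7: sp2
C8: sp3
C9: sp2
C10: sp ✓
C11: sp2
6 carbons are sp.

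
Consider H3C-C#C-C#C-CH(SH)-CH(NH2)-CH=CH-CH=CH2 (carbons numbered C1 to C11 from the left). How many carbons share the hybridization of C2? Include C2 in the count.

C2 is sp (two π bonds).
C1: sp3
C2: sp ✓
C3: sp ✓
C4: sp ✓
C5: sp ✓
C6: sp3
C7: sp3
C8: sp2
C9: sp2
C10: sp2
C11: sp2
4 carbons are sp.

4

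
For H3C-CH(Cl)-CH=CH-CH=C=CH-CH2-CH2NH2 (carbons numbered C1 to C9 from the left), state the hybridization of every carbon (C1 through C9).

C1 sp3, C2 sp3, C3 sp2, C4 sp2, C5 sp2, C6 sp, C7 sp2, C8 sp3, C9 sp3

C1 has 4 σ bonds: steric number 4 → sp3.
C2 — 4 σ bonds. Steric number 4, so sp3.
C3 carries 3 σ bonds, plus one π bond, giving a steric number of 3, so it is sp2.
C4 (3 σ bonds, plus one π bond) has steric number 3: sp2.
C5 is sp2: 3 σ bonds, plus one π bond, 3 electron-density regions.
C6 — 2 σ bonds, plus two π bonds. Steric number 2, so sp.
C7 (3 σ bonds, plus one π bond) has steric number 3: sp2.
C8 — 4 σ bonds. Steric number 4, so sp3.
C9 is sp3: 4 σ bonds, 4 electron-density regions.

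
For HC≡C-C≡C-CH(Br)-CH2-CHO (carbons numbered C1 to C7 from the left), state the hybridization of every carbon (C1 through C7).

C1 (2 σ bonds, plus two π bonds) has steric number 2: sp.
C2 has 2 σ bonds, plus two π bonds: steric number 2 → sp.
C3 — 2 σ bonds, plus two π bonds. Steric number 2, so sp.
C4 carries 2 σ bonds, plus two π bonds, giving a steric number of 2, so it is sp.
C5 (4 σ bonds) has steric number 4: sp3.
C6 has 4 σ bonds: steric number 4 → sp3.
C7 (3 σ bonds, plus one π bond) has steric number 3: sp2.

C1 sp, C2 sp, C3 sp, C4 sp, C5 sp3, C6 sp3, C7 sp2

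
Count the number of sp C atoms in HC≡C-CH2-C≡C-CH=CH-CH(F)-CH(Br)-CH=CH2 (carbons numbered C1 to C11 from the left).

C1: sp ✓
C2: sp ✓
C3: sp3
C4: sp ✓
C5: sp ✓
C6: sp2
C7: sp2
C8: sp3
C9: sp3
C10: sp2
C11: sp2
C1, C2, C4, C5 → 4 sp carbons.

4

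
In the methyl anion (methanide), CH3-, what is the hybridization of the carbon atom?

Three σ bonds + one lone pair = steric number 4 → sp3, pyramidal.

sp^3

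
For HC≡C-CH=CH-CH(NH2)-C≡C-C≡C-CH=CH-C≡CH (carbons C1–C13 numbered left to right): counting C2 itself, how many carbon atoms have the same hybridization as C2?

8

C2 is sp (two π bonds).
C1: sp ✓
C2: sp ✓
C3: sp2
C4: sp2
C5: sp3
C6: sp ✓
C7: sp ✓
C8: sp ✓
C9: sp ✓
C10: sp2
C11: sp2
C12: sp ✓
C13: sp ✓
8 carbons are sp.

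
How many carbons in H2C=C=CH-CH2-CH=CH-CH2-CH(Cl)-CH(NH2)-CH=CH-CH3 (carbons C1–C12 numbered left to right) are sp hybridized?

1

C1: sp2
C2: sp ✓
C3: sp2
C4: sp3
C5: sp2
C6: sp2
C7: sp3
C8: sp3
C9: sp3
C10: sp2
C11: sp2
C12: sp3
C2 → 1 sp carbon.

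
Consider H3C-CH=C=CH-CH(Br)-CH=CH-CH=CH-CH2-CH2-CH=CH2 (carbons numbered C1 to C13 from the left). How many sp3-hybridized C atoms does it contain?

4

C1: sp3 ✓
C2: sp2
C3: sp
C4: sp2
C5: sp3 ✓
C6: sp2
C7: sp2
C8: sp2
C9: sp2
C10: sp3 ✓
C11: sp3 ✓
C12: sp2
C13: sp2
C1, C5, C10, C11 → 4 sp3 carbons.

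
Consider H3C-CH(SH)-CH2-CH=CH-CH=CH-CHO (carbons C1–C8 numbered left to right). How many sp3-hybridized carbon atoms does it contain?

C1: sp3 ✓
C2: sp3 ✓
C3: sp3 ✓
C4: sp2
C5: sp2
C6: sp2
C7: sp2
C8: sp2
C1, C2, C3 → 3 sp3 carbons.

3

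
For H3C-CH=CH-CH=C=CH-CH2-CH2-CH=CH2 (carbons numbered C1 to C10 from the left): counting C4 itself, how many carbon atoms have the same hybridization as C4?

6

C4 is sp2 (one π bond).
C1: sp3
C2: sp2 ✓
C3: sp2 ✓
C4: sp2 ✓
C5: sp
C6: sp2 ✓
C7: sp3
C8: sp3
C9: sp2 ✓
C10: sp2 ✓
6 carbons are sp2.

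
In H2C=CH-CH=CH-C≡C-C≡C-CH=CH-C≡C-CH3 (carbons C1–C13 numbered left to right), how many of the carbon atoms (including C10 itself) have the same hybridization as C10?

6

C10 is sp2 (one π bond).
C1: sp2 ✓
C2: sp2 ✓
C3: sp2 ✓
C4: sp2 ✓
C5: sp
C6: sp
C7: sp
C8: sp
C9: sp2 ✓
C10: sp2 ✓
C11: sp
C12: sp
C13: sp3
6 carbons are sp2.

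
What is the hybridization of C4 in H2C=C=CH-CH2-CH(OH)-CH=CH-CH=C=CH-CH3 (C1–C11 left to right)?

sp^3

C4 — 4 σ bonds. Steric number 4, so sp3.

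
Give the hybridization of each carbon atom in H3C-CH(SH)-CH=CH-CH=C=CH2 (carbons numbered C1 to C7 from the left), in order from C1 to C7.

C1 sp3, C2 sp3, C3 sp2, C4 sp2, C5 sp2, C6 sp, C7 sp2

C1 carries 4 σ bonds, giving a steric number of 4, so it is sp3.
C2: 4 σ bonds; 4 regions of electron density → sp3.
C3 (3 σ bonds, plus one π bond) has steric number 3: sp2.
C4: 3 σ bonds, plus one π bond — 3 electron domains, sp2.
C5: 3 σ bonds, plus one π bond; 3 regions of electron density → sp2.
C6 — 2 σ bonds, plus two π bonds. Steric number 2, so sp.
C7 — 3 σ bonds, plus one π bond. Steric number 3, so sp2.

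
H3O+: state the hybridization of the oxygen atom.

Three σ bonds + one lone pair = steric number 4 → sp3.

sp^3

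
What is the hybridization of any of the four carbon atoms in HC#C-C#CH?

Every carbon is part of a C≡C triple bond: two σ regions → sp.

sp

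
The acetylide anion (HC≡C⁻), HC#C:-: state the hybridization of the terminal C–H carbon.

The terminal C–H carbon has 2 σ bonds, plus two π bonds: steric number 2 → sp.

sp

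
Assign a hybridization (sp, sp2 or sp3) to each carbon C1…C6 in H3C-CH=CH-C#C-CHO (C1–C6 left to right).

C1 sp3, C2 sp2, C3 sp2, C4 sp, C5 sp, C6 sp2

C1: 4 σ bonds; 4 regions of electron density → sp3.
C2 — 3 σ bonds, plus one π bond. Steric number 3, so sp2.
C3 (3 σ bonds, plus one π bond) has steric number 3: sp2.
C4 is sp: 2 σ bonds, plus two π bonds, 2 electron-density regions.
C5 has 2 σ bonds, plus two π bonds: steric number 2 → sp.
C6 — 3 σ bonds, plus one π bond. Steric number 3, so sp2.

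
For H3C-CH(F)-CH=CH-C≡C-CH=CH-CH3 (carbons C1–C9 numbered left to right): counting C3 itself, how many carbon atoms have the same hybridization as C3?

C3 is sp2 (one π bond).
C1: sp3
C2: sp3
C3: sp2 ✓
C4: sp2 ✓
C5: sp
C6: sp
C7: sp2 ✓
C8: sp2 ✓
C9: sp3
4 carbons are sp2.

4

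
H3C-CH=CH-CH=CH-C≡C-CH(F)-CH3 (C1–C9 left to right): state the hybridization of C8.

sp3

C8 — 4 σ bonds. Steric number 4, so sp3.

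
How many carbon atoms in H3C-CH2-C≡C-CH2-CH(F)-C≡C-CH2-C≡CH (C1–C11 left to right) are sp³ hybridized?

C1: sp3 ✓
C2: sp3 ✓
C3: sp
C4: sp
C5: sp3 ✓
C6: sp3 ✓
C7: sp
C8: sp
C9: sp3 ✓
C10: sp
C11: sp
C1, C2, C5, C6, C9 → 5 sp3 carbons.

5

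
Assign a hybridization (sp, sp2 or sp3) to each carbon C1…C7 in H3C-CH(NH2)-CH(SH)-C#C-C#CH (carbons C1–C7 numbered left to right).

C1 sp3, C2 sp3, C3 sp3, C4 sp, C5 sp, C6 sp, C7 sp

C1: 4 σ bonds; 4 regions of electron density → sp3.
C2: 4 σ bonds; 4 regions of electron density → sp3.
C3 (4 σ bonds) has steric number 4: sp3.
C4 (2 σ bonds, plus two π bonds) has steric number 2: sp.
C5: 2 σ bonds, plus two π bonds — 2 electron domains, sp.
C6: 2 σ bonds, plus two π bonds — 2 electron domains, sp.
C7 (2 σ bonds, plus two π bonds) has steric number 2: sp.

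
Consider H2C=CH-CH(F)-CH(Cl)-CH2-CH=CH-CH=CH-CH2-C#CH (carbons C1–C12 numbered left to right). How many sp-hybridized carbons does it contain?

2

C1: sp2
C2: sp2
C3: sp3
C4: sp3
C5: sp3
C6: sp2
C7: sp2
C8: sp2
C9: sp2
C10: sp3
C11: sp ✓
C12: sp ✓
C11, C12 → 2 sp carbons.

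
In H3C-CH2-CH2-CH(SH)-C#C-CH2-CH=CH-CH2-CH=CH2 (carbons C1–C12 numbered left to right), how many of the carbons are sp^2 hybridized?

4

C1: sp3
C2: sp3
C3: sp3
C4: sp3
C5: sp
C6: sp
C7: sp3
C8: sp2 ✓
C9: sp2 ✓
C10: sp3
C11: sp2 ✓
C12: sp2 ✓
C8, C9, C11, C12 → 4 sp2 carbons.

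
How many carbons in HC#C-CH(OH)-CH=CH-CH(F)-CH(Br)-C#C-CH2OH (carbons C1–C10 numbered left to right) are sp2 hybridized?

C1: sp
C2: sp
C3: sp3
C4: sp2 ✓
C5: sp2 ✓
C6: sp3
C7: sp3
C8: sp
C9: sp
C10: sp3
C4, C5 → 2 sp2 carbons.

2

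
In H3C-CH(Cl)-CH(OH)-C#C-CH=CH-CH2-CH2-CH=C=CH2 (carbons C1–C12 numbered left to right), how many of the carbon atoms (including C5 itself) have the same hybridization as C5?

C5 is sp (two π bonds).
C1: sp3
C2: sp3
C3: sp3
C4: sp ✓
C5: sp ✓
C6: sp2
C7: sp2
C8: sp3
C9: sp3
C10: sp2
C11: sp ✓
C12: sp2
3 carbons are sp.

3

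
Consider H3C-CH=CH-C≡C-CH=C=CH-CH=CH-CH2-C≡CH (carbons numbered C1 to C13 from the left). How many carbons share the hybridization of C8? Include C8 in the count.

C8 is sp2 (one π bond).
C1: sp3
C2: sp2 ✓
C3: sp2 ✓
C4: sp
C5: sp
C6: sp2 ✓
C7: sp
C8: sp2 ✓
C9: sp2 ✓
C10: sp2 ✓
C11: sp3
C12: sp
C13: sp
6 carbons are sp2.

6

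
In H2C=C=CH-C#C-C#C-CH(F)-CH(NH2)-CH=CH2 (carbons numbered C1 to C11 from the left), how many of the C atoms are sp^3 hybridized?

C1: sp2
C2: sp
C3: sp2
C4: sp
C5: sp
C6: sp
C7: sp
C8: sp3 ✓
C9: sp3 ✓
C10: sp2
C11: sp2
C8, C9 → 2 sp3 carbons.

2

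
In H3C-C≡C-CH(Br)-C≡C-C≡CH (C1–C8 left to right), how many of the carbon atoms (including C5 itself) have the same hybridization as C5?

6

C5 is sp (two π bonds).
C1: sp3
C2: sp ✓
C3: sp ✓
C4: sp3
C5: sp ✓
C6: sp ✓
C7: sp ✓
C8: sp ✓
6 carbons are sp.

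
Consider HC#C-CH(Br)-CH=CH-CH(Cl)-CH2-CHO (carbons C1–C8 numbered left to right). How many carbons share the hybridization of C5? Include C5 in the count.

3

C5 is sp2 (one π bond).
C1: sp
C2: sp
C3: sp3
C4: sp2 ✓
C5: sp2 ✓
C6: sp3
C7: sp3
C8: sp2 ✓
3 carbons are sp2.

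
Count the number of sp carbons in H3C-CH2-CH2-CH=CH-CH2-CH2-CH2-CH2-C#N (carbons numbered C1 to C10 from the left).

1

C1: sp3
C2: sp3
C3: sp3
C4: sp2
C5: sp2
C6: sp3
C7: sp3
C8: sp3
C9: sp3
C10: sp ✓
C10 → 1 sp carbon.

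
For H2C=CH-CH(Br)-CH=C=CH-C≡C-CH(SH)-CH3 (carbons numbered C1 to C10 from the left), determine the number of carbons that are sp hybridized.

3

C1: sp2
C2: sp2
C3: sp3
C4: sp2
C5: sp ✓
C6: sp2
C7: sp ✓
C8: sp ✓
C9: sp3
C10: sp3
C5, C7, C8 → 3 sp carbons.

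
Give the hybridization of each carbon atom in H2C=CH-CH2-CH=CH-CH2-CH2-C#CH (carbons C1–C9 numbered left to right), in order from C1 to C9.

C1 sp2, C2 sp2, C3 sp3, C4 sp2, C5 sp2, C6 sp3, C7 sp3, C8 sp, C9 sp

C1: 3 σ bonds, plus one π bond; 3 regions of electron density → sp2.
C2 — 3 σ bonds, plus one π bond. Steric number 3, so sp2.
C3 — 4 σ bonds. Steric number 4, so sp3.
C4: 3 σ bonds, plus one π bond — 3 electron domains, sp2.
C5 (3 σ bonds, plus one π bond) has steric number 3: sp2.
C6 (4 σ bonds) has steric number 4: sp3.
C7 is sp3: 4 σ bonds, 4 electron-density regions.
C8: 2 σ bonds, plus two π bonds; 2 regions of electron density → sp.
C9 carries 2 σ bonds, plus two π bonds, giving a steric number of 2, so it is sp.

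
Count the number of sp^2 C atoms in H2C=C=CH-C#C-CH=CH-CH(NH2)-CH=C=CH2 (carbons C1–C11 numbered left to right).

6

C1: sp2 ✓
C2: sp
C3: sp2 ✓
C4: sp
C5: sp
C6: sp2 ✓
C7: sp2 ✓
C8: sp3
C9: sp2 ✓
C10: sp
C11: sp2 ✓
C1, C3, C6, C7, C9, C11 → 6 sp2 carbons.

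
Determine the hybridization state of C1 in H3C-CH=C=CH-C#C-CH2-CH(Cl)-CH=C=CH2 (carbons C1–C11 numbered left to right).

C1: 4 σ bonds — 4 electron domains, sp3.

sp3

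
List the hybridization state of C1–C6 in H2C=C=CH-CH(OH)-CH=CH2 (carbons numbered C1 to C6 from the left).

C1 sp2, C2 sp, C3 sp2, C4 sp3, C5 sp2, C6 sp2

C1 has 3 σ bonds, plus one π bond: steric number 3 → sp2.
C2 has 2 σ bonds, plus two π bonds: steric number 2 → sp.
C3: 3 σ bonds, plus one π bond — 3 electron domains, sp2.
C4: 4 σ bonds; 4 regions of electron density → sp3.
C5 carries 3 σ bonds, plus one π bond, giving a steric number of 3, so it is sp2.
C6: 3 σ bonds, plus one π bond; 3 regions of electron density → sp2.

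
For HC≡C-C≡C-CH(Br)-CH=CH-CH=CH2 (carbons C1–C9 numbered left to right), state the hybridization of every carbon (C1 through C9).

C1 sp, C2 sp, C3 sp, C4 sp, C5 sp3, C6 sp2, C7 sp2, C8 sp2, C9 sp2

C1: 2 σ bonds, plus two π bonds — 2 electron domains, sp.
C2 has 2 σ bonds, plus two π bonds: steric number 2 → sp.
C3 has 2 σ bonds, plus two π bonds: steric number 2 → sp.
C4 carries 2 σ bonds, plus two π bonds, giving a steric number of 2, so it is sp.
C5 (4 σ bonds) has steric number 4: sp3.
C6 — 3 σ bonds, plus one π bond. Steric number 3, so sp2.
C7 — 3 σ bonds, plus one π bond. Steric number 3, so sp2.
C8 (3 σ bonds, plus one π bond) has steric number 3: sp2.
C9 carries 3 σ bonds, plus one π bond, giving a steric number of 3, so it is sp2.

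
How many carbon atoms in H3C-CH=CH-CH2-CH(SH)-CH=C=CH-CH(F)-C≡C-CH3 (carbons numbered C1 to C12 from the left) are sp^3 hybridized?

5

C1: sp3 ✓
C2: sp2
C3: sp2
C4: sp3 ✓
C5: sp3 ✓
C6: sp2
C7: sp
C8: sp2
C9: sp3 ✓
C10: sp
C11: sp
C12: sp3 ✓
C1, C4, C5, C9, C12 → 5 sp3 carbons.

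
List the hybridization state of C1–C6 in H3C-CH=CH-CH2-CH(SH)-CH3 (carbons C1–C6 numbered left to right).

C1 sp3, C2 sp2, C3 sp2, C4 sp3, C5 sp3, C6 sp3

C1: 4 σ bonds; 4 regions of electron density → sp3.
C2 (3 σ bonds, plus one π bond) has steric number 3: sp2.
C3 has 3 σ bonds, plus one π bond: steric number 3 → sp2.
C4 carries 4 σ bonds, giving a steric number of 4, so it is sp3.
C5 has 4 σ bonds: steric number 4 → sp3.
C6: 4 σ bonds; 4 regions of electron density → sp3.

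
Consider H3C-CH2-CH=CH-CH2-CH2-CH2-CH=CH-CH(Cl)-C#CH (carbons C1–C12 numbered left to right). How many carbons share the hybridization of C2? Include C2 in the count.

C2 is sp3 (only σ bonds).
C1: sp3 ✓
C2: sp3 ✓
C3: sp2
C4: sp2
C5: sp3 ✓
C6: sp3 ✓
C7: sp3 ✓
C8: sp2
C9: sp2
C10: sp3 ✓
C11: sp
C12: sp
6 carbons are sp3.

6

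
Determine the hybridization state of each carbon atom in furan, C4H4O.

sp²

Each carbon atom carries 3 σ bonds, plus one π bond, giving a steric number of 3, so it is sp2.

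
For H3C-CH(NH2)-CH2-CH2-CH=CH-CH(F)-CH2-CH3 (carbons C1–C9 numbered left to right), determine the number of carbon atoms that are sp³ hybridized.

C1: sp3 ✓
C2: sp3 ✓
C3: sp3 ✓
C4: sp3 ✓
C5: sp2
C6: sp2
C7: sp3 ✓
C8: sp3 ✓
C9: sp3 ✓
C1, C2, C3, C4, C7, C8, C9 → 7 sp3 carbons.

7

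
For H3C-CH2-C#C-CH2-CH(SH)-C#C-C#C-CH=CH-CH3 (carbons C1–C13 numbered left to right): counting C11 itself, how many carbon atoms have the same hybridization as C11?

C11 is sp2 (one π bond).
C1: sp3
C2: sp3
C3: sp
C4: sp
C5: sp3
C6: sp3
C7: sp
C8: sp
C9: sp
C10: sp
C11: sp2 ✓
C12: sp2 ✓
C13: sp3
2 carbons are sp2.

2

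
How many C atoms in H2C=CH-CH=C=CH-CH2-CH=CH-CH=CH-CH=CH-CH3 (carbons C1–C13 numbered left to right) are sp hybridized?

C1: sp2
C2: sp2
C3: sp2
C4: sp ✓
C5: sp2
C6: sp3
C7: sp2
C8: sp2
C9: sp2
C10: sp2
C11: sp2
C12: sp2
C13: sp3
C4 → 1 sp carbon.

1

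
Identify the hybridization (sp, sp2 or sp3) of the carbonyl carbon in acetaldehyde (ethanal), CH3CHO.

The carbonyl carbon carries 3 σ bonds, plus one π bond, giving a steric number of 3, so it is sp2.

sp2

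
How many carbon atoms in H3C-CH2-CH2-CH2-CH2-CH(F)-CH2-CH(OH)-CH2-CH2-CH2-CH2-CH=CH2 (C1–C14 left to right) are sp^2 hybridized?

2

C1: sp3
C2: sp3
C3: sp3
C4: sp3
C5: sp3
C6: sp3
C7: sp3
C8: sp3
C9: sp3
C10: sp3
C11: sp3
C12: sp3
C13: sp2 ✓
C14: sp2 ✓
C13, C14 → 2 sp2 carbons.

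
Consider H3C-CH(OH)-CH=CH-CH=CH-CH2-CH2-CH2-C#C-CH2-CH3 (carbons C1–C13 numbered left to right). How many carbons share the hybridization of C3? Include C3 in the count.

C3 is sp2 (one π bond).
C1: sp3
C2: sp3
C3: sp2 ✓
C4: sp2 ✓
C5: sp2 ✓
C6: sp2 ✓
C7: sp3
C8: sp3
C9: sp3
C10: sp
C11: sp
C12: sp3
C13: sp3
4 carbons are sp2.

4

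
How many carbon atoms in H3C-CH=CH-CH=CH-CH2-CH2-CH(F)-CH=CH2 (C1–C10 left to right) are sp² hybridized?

6

C1: sp3
C2: sp2 ✓
C3: sp2 ✓
C4: sp2 ✓
C5: sp2 ✓
C6: sp3
C7: sp3
C8: sp3
C9: sp2 ✓
C10: sp2 ✓
C2, C3, C4, C5, C9, C10 → 6 sp2 carbons.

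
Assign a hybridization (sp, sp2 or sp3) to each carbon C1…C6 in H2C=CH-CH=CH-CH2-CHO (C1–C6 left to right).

C1 (3 σ bonds, plus one π bond) has steric number 3: sp2.
C2: 3 σ bonds, plus one π bond; 3 regions of electron density → sp2.
C3 carries 3 σ bonds, plus one π bond, giving a steric number of 3, so it is sp2.
C4 is sp2: 3 σ bonds, plus one π bond, 3 electron-density regions.
C5 is sp3: 4 σ bonds, 4 electron-density regions.
C6 carries 3 σ bonds, plus one π bond, giving a steric number of 3, so it is sp2.

C1 sp2, C2 sp2, C3 sp2, C4 sp2, C5 sp3, C6 sp2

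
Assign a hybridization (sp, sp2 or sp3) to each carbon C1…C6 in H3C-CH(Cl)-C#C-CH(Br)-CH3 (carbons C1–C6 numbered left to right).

C1 sp3, C2 sp3, C3 sp, C4 sp, C5 sp3, C6 sp3

C1 — 4 σ bonds. Steric number 4, so sp3.
C2: 4 σ bonds; 4 regions of electron density → sp3.
C3: 2 σ bonds, plus two π bonds — 2 electron domains, sp.
C4 is sp: 2 σ bonds, plus two π bonds, 2 electron-density regions.
C5: 4 σ bonds; 4 regions of electron density → sp3.
C6: 4 σ bonds — 4 electron domains, sp3.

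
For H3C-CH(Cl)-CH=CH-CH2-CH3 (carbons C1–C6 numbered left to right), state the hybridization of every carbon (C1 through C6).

C1 is sp3: 4 σ bonds, 4 electron-density regions.
C2 is sp3: 4 σ bonds, 4 electron-density regions.
C3 (3 σ bonds, plus one π bond) has steric number 3: sp2.
C4 has 3 σ bonds, plus one π bond: steric number 3 → sp2.
C5 (4 σ bonds) has steric number 4: sp3.
C6: 4 σ bonds — 4 electron domains, sp3.

C1 sp3, C2 sp3, C3 sp2, C4 sp2, C5 sp3, C6 sp3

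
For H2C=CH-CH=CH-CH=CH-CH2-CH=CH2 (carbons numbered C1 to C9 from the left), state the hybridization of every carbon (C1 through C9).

C1: 3 σ bonds, plus one π bond — 3 electron domains, sp2.
C2 — 3 σ bonds, plus one π bond. Steric number 3, so sp2.
C3: 3 σ bonds, plus one π bond — 3 electron domains, sp2.
C4 (3 σ bonds, plus one π bond) has steric number 3: sp2.
C5: 3 σ bonds, plus one π bond — 3 electron domains, sp2.
C6 — 3 σ bonds, plus one π bond. Steric number 3, so sp2.
C7: 4 σ bonds — 4 electron domains, sp3.
C8 is sp2: 3 σ bonds, plus one π bond, 3 electron-density regions.
C9 — 3 σ bonds, plus one π bond. Steric number 3, so sp2.

C1 sp2, C2 sp2, C3 sp2, C4 sp2, C5 sp2, C6 sp2, C7 sp3, C8 sp2, C9 sp2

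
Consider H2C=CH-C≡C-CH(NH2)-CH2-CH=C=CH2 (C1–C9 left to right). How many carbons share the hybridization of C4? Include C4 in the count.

C4 is sp (two π bonds).
C1: sp2
C2: sp2
C3: sp ✓
C4: sp ✓
C5: sp3
C6: sp3
C7: sp2
C8: sp ✓
C9: sp2
3 carbons are sp.

3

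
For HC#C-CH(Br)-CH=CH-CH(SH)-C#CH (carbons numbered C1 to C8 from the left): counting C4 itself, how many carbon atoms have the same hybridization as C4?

2

C4 is sp2 (one π bond).
C1: sp
C2: sp
C3: sp3
C4: sp2 ✓
C5: sp2 ✓
C6: sp3
C7: sp
C8: sp
2 carbons are sp2.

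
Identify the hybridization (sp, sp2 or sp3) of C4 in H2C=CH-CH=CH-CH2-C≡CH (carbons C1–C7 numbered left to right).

sp^2

C4 carries 3 σ bonds, plus one π bond, giving a steric number of 3, so it is sp2.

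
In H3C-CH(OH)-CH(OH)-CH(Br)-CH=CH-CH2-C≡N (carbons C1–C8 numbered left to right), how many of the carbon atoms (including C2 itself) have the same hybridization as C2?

5

C2 is sp3 (only σ bonds).
C1: sp3 ✓
C2: sp3 ✓
C3: sp3 ✓
C4: sp3 ✓
C5: sp2
C6: sp2
C7: sp3 ✓
C8: sp
5 carbons are sp3.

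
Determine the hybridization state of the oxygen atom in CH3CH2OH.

sp3

The oxygen atom: 2 σ bonds and 2 lone pairs; 4 regions of electron density → sp3.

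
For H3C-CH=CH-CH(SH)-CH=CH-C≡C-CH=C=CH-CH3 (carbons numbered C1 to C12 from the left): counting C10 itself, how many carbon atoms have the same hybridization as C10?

3

C10 is sp (two π bonds).
C1: sp3
C2: sp2
C3: sp2
C4: sp3
C5: sp2
C6: sp2
C7: sp ✓
C8: sp ✓
C9: sp2
C10: sp ✓
C11: sp2
C12: sp3
3 carbons are sp.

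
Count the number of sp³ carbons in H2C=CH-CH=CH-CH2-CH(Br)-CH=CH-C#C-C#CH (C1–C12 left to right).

C1: sp2
C2: sp2
C3: sp2
C4: sp2
C5: sp3 ✓
C6: sp3 ✓
C7: sp2
C8: sp2
C9: sp
C10: sp
C11: sp
C12: sp
C5, C6 → 2 sp3 carbons.

2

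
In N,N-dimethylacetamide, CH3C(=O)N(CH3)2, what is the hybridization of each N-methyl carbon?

sp3

Each N-methyl carbon has 4 σ bonds: steric number 4 → sp3.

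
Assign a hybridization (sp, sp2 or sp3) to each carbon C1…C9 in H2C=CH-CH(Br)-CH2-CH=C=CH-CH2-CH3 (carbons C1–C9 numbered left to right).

C1: 3 σ bonds, plus one π bond — 3 electron domains, sp2.
C2 (3 σ bonds, plus one π bond) has steric number 3: sp2.
C3 has 4 σ bonds: steric number 4 → sp3.
C4 — 4 σ bonds. Steric number 4, so sp3.
C5 carries 3 σ bonds, plus one π bond, giving a steric number of 3, so it is sp2.
C6 carries 2 σ bonds, plus two π bonds, giving a steric number of 2, so it is sp.
C7 carries 3 σ bonds, plus one π bond, giving a steric number of 3, so it is sp2.
C8: 4 σ bonds — 4 electron domains, sp3.
C9 — 4 σ bonds. Steric number 4, so sp3.

C1 sp2, C2 sp2, C3 sp3, C4 sp3, C5 sp2, C6 sp, C7 sp2, C8 sp3, C9 sp3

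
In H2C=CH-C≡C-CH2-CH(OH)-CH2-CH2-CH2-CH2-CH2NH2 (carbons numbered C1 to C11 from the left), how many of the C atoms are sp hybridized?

2

C1: sp2
C2: sp2
C3: sp ✓
C4: sp ✓
C5: sp3
C6: sp3
C7: sp3
C8: sp3
C9: sp3
C10: sp3
C11: sp3
C3, C4 → 2 sp carbons.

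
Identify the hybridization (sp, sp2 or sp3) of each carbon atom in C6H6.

Every ring carbon has three σ bonds and contributes one p electron to the aromatic π system.

sp2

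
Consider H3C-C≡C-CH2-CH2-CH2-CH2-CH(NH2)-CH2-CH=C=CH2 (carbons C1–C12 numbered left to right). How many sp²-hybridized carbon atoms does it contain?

C1: sp3
C2: sp
C3: sp
C4: sp3
C5: sp3
C6: sp3
C7: sp3
C8: sp3
C9: sp3
C10: sp2 ✓
C11: sp
C12: sp2 ✓
C10, C12 → 2 sp2 carbons.

2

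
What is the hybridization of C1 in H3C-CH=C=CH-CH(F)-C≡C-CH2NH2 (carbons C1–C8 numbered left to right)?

C1 has 4 σ bonds: steric number 4 → sp3.

sp³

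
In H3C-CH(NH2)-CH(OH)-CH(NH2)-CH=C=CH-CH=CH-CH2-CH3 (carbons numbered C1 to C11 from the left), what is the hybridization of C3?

sp³

C3 — 4 σ bonds. Steric number 4, so sp3.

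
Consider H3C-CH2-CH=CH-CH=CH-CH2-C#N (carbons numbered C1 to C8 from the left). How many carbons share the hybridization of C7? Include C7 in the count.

C7 is sp3 (only σ bonds).
C1: sp3 ✓
C2: sp3 ✓
C3: sp2
C4: sp2
C5: sp2
C6: sp2
C7: sp3 ✓
C8: sp
3 carbons are sp3.

3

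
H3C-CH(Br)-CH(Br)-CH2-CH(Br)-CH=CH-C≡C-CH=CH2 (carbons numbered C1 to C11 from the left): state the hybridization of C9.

C9 is sp: 2 σ bonds, plus two π bonds, 2 electron-density regions.

sp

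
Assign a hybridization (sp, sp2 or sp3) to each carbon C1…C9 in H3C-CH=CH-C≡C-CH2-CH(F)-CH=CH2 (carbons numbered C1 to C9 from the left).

C1 sp3, C2 sp2, C3 sp2, C4 sp, C5 sp, C6 sp3, C7 sp3, C8 sp2, C9 sp2

C1 has 4 σ bonds: steric number 4 → sp3.
C2 has 3 σ bonds, plus one π bond: steric number 3 → sp2.
C3 (3 σ bonds, plus one π bond) has steric number 3: sp2.
C4: 2 σ bonds, plus two π bonds; 2 regions of electron density → sp.
C5: 2 σ bonds, plus two π bonds; 2 regions of electron density → sp.
C6 — 4 σ bonds. Steric number 4, so sp3.
C7 — 4 σ bonds. Steric number 4, so sp3.
C8 — 3 σ bonds, plus one π bond. Steric number 3, so sp2.
C9 — 3 σ bonds, plus one π bond. Steric number 3, so sp2.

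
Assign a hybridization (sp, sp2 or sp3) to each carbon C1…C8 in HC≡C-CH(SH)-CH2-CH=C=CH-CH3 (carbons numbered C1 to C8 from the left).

C1 sp, C2 sp, C3 sp3, C4 sp3, C5 sp2, C6 sp, C7 sp2, C8 sp3

C1: 2 σ bonds, plus two π bonds; 2 regions of electron density → sp.
C2: 2 σ bonds, plus two π bonds — 2 electron domains, sp.
C3 — 4 σ bonds. Steric number 4, so sp3.
C4 — 4 σ bonds. Steric number 4, so sp3.
C5 (3 σ bonds, plus one π bond) has steric number 3: sp2.
C6 (2 σ bonds, plus two π bonds) has steric number 2: sp.
C7: 3 σ bonds, plus one π bond — 3 electron domains, sp2.
C8 carries 4 σ bonds, giving a steric number of 4, so it is sp3.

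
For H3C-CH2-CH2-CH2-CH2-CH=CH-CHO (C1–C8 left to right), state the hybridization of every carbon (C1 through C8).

C1 (4 σ bonds) has steric number 4: sp3.
C2 — 4 σ bonds. Steric number 4, so sp3.
C3: 4 σ bonds; 4 regions of electron density → sp3.
C4: 4 σ bonds; 4 regions of electron density → sp3.
C5 carries 4 σ bonds, giving a steric number of 4, so it is sp3.
C6 — 3 σ bonds, plus one π bond. Steric number 3, so sp2.
C7: 3 σ bonds, plus one π bond — 3 electron domains, sp2.
C8 has 3 σ bonds, plus one π bond: steric number 3 → sp2.

C1 sp3, C2 sp3, C3 sp3, C4 sp3, C5 sp3, C6 sp2, C7 sp2, C8 sp2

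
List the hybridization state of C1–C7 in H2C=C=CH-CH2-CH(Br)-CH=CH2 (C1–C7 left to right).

C1 sp2, C2 sp, C3 sp2, C4 sp3, C5 sp3, C6 sp2, C7 sp2

C1 is sp2: 3 σ bonds, plus one π bond, 3 electron-density regions.
C2: 2 σ bonds, plus two π bonds — 2 electron domains, sp.
C3 (3 σ bonds, plus one π bond) has steric number 3: sp2.
C4 has 4 σ bonds: steric number 4 → sp3.
C5 is sp3: 4 σ bonds, 4 electron-density regions.
C6: 3 σ bonds, plus one π bond — 3 electron domains, sp2.
C7: 3 σ bonds, plus one π bond; 3 regions of electron density → sp2.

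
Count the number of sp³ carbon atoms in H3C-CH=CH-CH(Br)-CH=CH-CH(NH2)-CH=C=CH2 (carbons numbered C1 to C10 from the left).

C1: sp3 ✓
C2: sp2
C3: sp2
C4: sp3 ✓
C5: sp2
C6: sp2
C7: sp3 ✓
C8: sp2
C9: sp
C10: sp2
C1, C4, C7 → 3 sp3 carbons.

3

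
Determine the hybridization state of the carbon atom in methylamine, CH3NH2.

The carbon atom has 4 σ bonds: steric number 4 → sp3.

sp3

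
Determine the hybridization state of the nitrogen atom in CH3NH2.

Three σ bonds + one lone pair = steric number 4 → sp3.

sp^3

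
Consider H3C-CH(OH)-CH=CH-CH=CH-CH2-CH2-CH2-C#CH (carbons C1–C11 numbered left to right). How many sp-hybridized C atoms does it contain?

2

C1: sp3
C2: sp3
C3: sp2
C4: sp2
C5: sp2
C6: sp2
C7: sp3
C8: sp3
C9: sp3
C10: sp ✓
C11: sp ✓
C10, C11 → 2 sp carbons.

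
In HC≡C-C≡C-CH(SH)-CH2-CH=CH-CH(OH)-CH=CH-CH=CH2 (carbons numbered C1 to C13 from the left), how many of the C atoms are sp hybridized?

4

C1: sp ✓
C2: sp ✓
C3: sp ✓
C4: sp ✓
C5: sp3
C6: sp3
C7: sp2
C8: sp2
C9: sp3
C10: sp2
C11: sp2
C12: sp2
C13: sp2
C1, C2, C3, C4 → 4 sp carbons.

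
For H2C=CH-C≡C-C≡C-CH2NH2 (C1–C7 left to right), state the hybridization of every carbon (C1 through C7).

C1 carries 3 σ bonds, plus one π bond, giving a steric number of 3, so it is sp2.
C2 carries 3 σ bonds, plus one π bond, giving a steric number of 3, so it is sp2.
C3 is sp: 2 σ bonds, plus two π bonds, 2 electron-density regions.
C4 — 2 σ bonds, plus two π bonds. Steric number 2, so sp.
C5 carries 2 σ bonds, plus two π bonds, giving a steric number of 2, so it is sp.
C6: 2 σ bonds, plus two π bonds; 2 regions of electron density → sp.
C7 (4 σ bonds) has steric number 4: sp3.

C1 sp2, C2 sp2, C3 sp, C4 sp, C5 sp, C6 sp, C7 sp3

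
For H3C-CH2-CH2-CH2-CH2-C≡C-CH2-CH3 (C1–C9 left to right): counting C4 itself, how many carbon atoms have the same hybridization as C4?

C4 is sp3 (only σ bonds).
C1: sp3 ✓
C2: sp3 ✓
C3: sp3 ✓
C4: sp3 ✓
C5: sp3 ✓
C6: sp
C7: sp
C8: sp3 ✓
C9: sp3 ✓
7 carbons are sp3.

7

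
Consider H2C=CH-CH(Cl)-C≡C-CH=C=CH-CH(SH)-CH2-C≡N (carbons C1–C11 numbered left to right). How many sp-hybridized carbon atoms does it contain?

C1: sp2
C2: sp2
C3: sp3
C4: sp ✓
C5: sp ✓
C6: sp2
C7: sp ✓
C8: sp2
C9: sp3
C10: sp3
C11: sp ✓
C4, C5, C7, C11 → 4 sp carbons.

4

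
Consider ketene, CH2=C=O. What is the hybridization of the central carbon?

The central carbon (2 σ bonds, plus two π bonds) has steric number 2: sp.

sp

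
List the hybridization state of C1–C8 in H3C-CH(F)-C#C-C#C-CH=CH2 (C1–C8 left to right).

C1 (4 σ bonds) has steric number 4: sp3.
C2: 4 σ bonds; 4 regions of electron density → sp3.
C3 carries 2 σ bonds, plus two π bonds, giving a steric number of 2, so it is sp.
C4 carries 2 σ bonds, plus two π bonds, giving a steric number of 2, so it is sp.
C5 — 2 σ bonds, plus two π bonds. Steric number 2, so sp.
C6: 2 σ bonds, plus two π bonds; 2 regions of electron density → sp.
C7: 3 σ bonds, plus one π bond; 3 regions of electron density → sp2.
C8 is sp2: 3 σ bonds, plus one π bond, 3 electron-density regions.

C1 sp3, C2 sp3, C3 sp, C4 sp, C5 sp, C6 sp, C7 sp2, C8 sp2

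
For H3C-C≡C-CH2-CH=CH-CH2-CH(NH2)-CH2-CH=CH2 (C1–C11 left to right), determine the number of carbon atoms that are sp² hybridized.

C1: sp3
C2: sp
C3: sp
C4: sp3
C5: sp2 ✓
C6: sp2 ✓
C7: sp3
C8: sp3
C9: sp3
C10: sp2 ✓
C11: sp2 ✓
C5, C6, C10, C11 → 4 sp2 carbons.

4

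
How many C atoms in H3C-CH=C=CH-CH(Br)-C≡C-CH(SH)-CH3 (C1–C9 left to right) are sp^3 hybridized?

4

C1: sp3 ✓
C2: sp2
C3: sp
C4: sp2
C5: sp3 ✓
C6: sp
C7: sp
C8: sp3 ✓
C9: sp3 ✓
C1, C5, C8, C9 → 4 sp3 carbons.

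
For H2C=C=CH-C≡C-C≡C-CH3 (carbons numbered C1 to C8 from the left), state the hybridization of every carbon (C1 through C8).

C1 carries 3 σ bonds, plus one π bond, giving a steric number of 3, so it is sp2.
C2 is sp: 2 σ bonds, plus two π bonds, 2 electron-density regions.
C3 (3 σ bonds, plus one π bond) has steric number 3: sp2.
C4 carries 2 σ bonds, plus two π bonds, giving a steric number of 2, so it is sp.
C5: 2 σ bonds, plus two π bonds; 2 regions of electron density → sp.
C6 carries 2 σ bonds, plus two π bonds, giving a steric number of 2, so it is sp.
C7 (2 σ bonds, plus two π bonds) has steric number 2: sp.
C8 — 4 σ bonds. Steric number 4, so sp3.

C1 sp2, C2 sp, C3 sp2, C4 sp, C5 sp, C6 sp, C7 sp, C8 sp3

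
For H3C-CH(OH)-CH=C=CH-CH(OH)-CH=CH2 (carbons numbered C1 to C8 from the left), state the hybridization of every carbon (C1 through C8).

C1: 4 σ bonds — 4 electron domains, sp3.
C2 (4 σ bonds) has steric number 4: sp3.
C3 (3 σ bonds, plus one π bond) has steric number 3: sp2.
C4 carries 2 σ bonds, plus two π bonds, giving a steric number of 2, so it is sp.
C5: 3 σ bonds, plus one π bond — 3 electron domains, sp2.
C6 (4 σ bonds) has steric number 4: sp3.
C7 has 3 σ bonds, plus one π bond: steric number 3 → sp2.
C8 (3 σ bonds, plus one π bond) has steric number 3: sp2.

C1 sp3, C2 sp3, C3 sp2, C4 sp, C5 sp2, C6 sp3, C7 sp2, C8 sp2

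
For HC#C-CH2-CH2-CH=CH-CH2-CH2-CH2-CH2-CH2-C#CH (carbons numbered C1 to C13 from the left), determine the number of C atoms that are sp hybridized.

4

C1: sp ✓
C2: sp ✓
C3: sp3
C4: sp3
C5: sp2
C6: sp2
C7: sp3
C8: sp3
C9: sp3
C10: sp3
C11: sp3
C12: sp ✓
C13: sp ✓
C1, C2, C12, C13 → 4 sp carbons.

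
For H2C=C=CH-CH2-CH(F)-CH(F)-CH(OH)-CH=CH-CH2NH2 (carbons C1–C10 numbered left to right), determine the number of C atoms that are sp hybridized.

1

C1: sp2
C2: sp ✓
C3: sp2
C4: sp3
C5: sp3
C6: sp3
C7: sp3
C8: sp2
C9: sp2
C10: sp3
C2 → 1 sp carbon.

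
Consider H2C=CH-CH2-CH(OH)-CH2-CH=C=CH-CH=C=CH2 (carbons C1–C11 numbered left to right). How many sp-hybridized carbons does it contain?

C1: sp2
C2: sp2
C3: sp3
C4: sp3
C5: sp3
C6: sp2
C7: sp ✓
C8: sp2
C9: sp2
C10: sp ✓
C11: sp2
C7, C10 → 2 sp carbons.

2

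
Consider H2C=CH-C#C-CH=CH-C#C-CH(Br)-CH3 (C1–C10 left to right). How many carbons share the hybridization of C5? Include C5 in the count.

C5 is sp2 (one π bond).
C1: sp2 ✓
C2: sp2 ✓
C3: sp
C4: sp
C5: sp2 ✓
C6: sp2 ✓
C7: sp
C8: sp
C9: sp3
C10: sp3
4 carbons are sp2.

4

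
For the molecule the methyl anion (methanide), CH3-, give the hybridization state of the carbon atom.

sp^3

Three σ bonds + one lone pair = steric number 4 → sp3, pyramidal.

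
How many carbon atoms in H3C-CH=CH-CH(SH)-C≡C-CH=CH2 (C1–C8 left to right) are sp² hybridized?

4

C1: sp3
C2: sp2 ✓
C3: sp2 ✓
C4: sp3
C5: sp
C6: sp
C7: sp2 ✓
C8: sp2 ✓
C2, C3, C7, C8 → 4 sp2 carbons.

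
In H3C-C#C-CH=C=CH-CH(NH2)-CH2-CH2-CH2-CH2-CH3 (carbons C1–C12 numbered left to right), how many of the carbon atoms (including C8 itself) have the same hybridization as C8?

C8 is sp3 (only σ bonds).
C1: sp3 ✓
C2: sp
C3: sp
C4: sp2
C5: sp
C6: sp2
C7: sp3 ✓
C8: sp3 ✓
C9: sp3 ✓
C10: sp3 ✓
C11: sp3 ✓
C12: sp3 ✓
7 carbons are sp3.

7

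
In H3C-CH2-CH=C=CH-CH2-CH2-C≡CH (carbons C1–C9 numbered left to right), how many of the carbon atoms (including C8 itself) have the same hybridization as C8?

C8 is sp (two π bonds).
C1: sp3
C2: sp3
C3: sp2
C4: sp ✓
C5: sp2
C6: sp3
C7: sp3
C8: sp ✓
C9: sp ✓
3 carbons are sp.

3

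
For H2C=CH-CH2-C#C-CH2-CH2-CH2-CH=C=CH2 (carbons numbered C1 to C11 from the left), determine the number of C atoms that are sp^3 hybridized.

4

C1: sp2
C2: sp2
C3: sp3 ✓
C4: sp
C5: sp
C6: sp3 ✓
C7: sp3 ✓
C8: sp3 ✓
C9: sp2
C10: sp
C11: sp2
C3, C6, C7, C8 → 4 sp3 carbons.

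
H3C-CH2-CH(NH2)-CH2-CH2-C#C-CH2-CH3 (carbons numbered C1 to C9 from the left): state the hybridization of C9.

sp^3

C9: 4 σ bonds — 4 electron domains, sp3.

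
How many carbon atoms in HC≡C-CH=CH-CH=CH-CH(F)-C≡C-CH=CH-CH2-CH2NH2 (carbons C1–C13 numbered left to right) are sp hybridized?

4

C1: sp ✓
C2: sp ✓
C3: sp2
C4: sp2
C5: sp2
C6: sp2
C7: sp3
C8: sp ✓
C9: sp ✓
C10: sp2
C11: sp2
C12: sp3
C13: sp3
C1, C2, C8, C9 → 4 sp carbons.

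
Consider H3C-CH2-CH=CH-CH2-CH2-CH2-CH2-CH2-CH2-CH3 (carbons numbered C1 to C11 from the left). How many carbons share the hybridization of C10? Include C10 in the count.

C10 is sp3 (only σ bonds).
C1: sp3 ✓
C2: sp3 ✓
C3: sp2
C4: sp2
C5: sp3 ✓
C6: sp3 ✓
C7: sp3 ✓
C8: sp3 ✓
C9: sp3 ✓
C10: sp3 ✓
C11: sp3 ✓
9 carbons are sp3.

9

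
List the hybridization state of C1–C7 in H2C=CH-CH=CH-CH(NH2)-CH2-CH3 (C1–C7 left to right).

C1 is sp2: 3 σ bonds, plus one π bond, 3 electron-density regions.
C2: 3 σ bonds, plus one π bond; 3 regions of electron density → sp2.
C3 has 3 σ bonds, plus one π bond: steric number 3 → sp2.
C4: 3 σ bonds, plus one π bond; 3 regions of electron density → sp2.
C5 (4 σ bonds) has steric number 4: sp3.
C6 is sp3: 4 σ bonds, 4 electron-density regions.
C7 (4 σ bonds) has steric number 4: sp3.

C1 sp2, C2 sp2, C3 sp2, C4 sp2, C5 sp3, C6 sp3, C7 sp3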